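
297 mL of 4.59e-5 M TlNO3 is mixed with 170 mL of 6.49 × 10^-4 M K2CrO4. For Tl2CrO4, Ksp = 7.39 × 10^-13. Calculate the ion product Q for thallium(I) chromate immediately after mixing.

2.01e-13

Total volume = 297 + 170 = 467 mL.
[Tl^+] = 4.59 × 10^-5 × (297/467) = 2.919 × 10^-5 M
[CrO4^2-] = 6.49 × 10^-4 × (170/467) = 2.363 × 10^-4 M
Tl2CrO4(s) ⇌ 2 Tl^+(aq) + CrO4^2-(aq), so Q = [Tl^+]^2[CrO4^2-]
Q = (2.919 × 10^-5)^2(2.363 × 10^-4) = 2.01 × 10^-13
Q < Ksp, so no precipitate of Tl2CrO4 forms.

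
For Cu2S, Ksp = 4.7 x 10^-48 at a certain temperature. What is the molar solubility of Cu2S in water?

Cu2S(s) ⇌ 2 Cu^+ + S^2-
Ksp = [Cu^+]^2[S^2-]
For each mole of Cu2S that dissolves: [Cu^+] = 2s, [S^2-] = s.
Ksp = (2s)^2s = 4s^3
s = (4.7 x 10^-48 / 4)^(1/3) = 1.1 × 10^-16 M

1.1 × 10^-16 M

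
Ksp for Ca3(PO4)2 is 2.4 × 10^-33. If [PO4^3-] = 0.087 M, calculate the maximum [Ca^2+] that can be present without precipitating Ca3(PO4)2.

[Ca^2+] = 6.8e-11 M

Ca3(PO4)2(s) <=> 3 Ca^2+(aq) + 2 PO4^3-(aq)
Ksp = [Ca^2+]^3[PO4^3-]^2
Precipitation begins when Q = Ksp. With [PO4^3-] = 0.087 M:
2.4 × 10^-33 = (0.087)^2 × [Ca^2+]^3
[Ca^2+] = (2.4 × 10^-33 / 7.57 × 10^-3)^(1/3) = 6.8 × 10^-11 M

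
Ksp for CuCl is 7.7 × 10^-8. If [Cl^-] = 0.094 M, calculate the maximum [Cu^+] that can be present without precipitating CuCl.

CuCl(s) ⇌ Cu^+ + Cl^-
Ksp = [Cu^+][Cl^-]
Precipitation begins when Q = Ksp. With [Cl^-] = 0.094 M:
7.7 × 10^-8 = (0.094) × [Cu^+]
[Cu^+] = (7.7 × 10^-8 / 9.4 × 10^-2) = 8.2 x 10^-7 M

[Cu^+] ≈ 8.2 × 10^-7 M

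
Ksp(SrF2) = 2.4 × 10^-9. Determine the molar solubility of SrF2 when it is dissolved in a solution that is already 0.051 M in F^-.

SrF2(s) ⇌ Sr^2+ + 2 F^-
Ksp = [Sr^2+][F^-]^2
Let s = moles of SrF2 that dissolve per litre. [Sr^2+] = s, [F^-] = 0.051 + 2s ≈ 0.051 (Ksp is small, so little additional dissolves).
Ksp ≈ s × (0.051)^2
s = 9.2 x 10^-7 M
Check: 2s = 1.8 × 10^-6 ≪ 0.051, so the approximation is valid.

s ≈ 9.2 × 10^-7 M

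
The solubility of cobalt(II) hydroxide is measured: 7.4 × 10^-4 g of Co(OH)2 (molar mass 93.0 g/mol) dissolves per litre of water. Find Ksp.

2.0e-15

Molar solubility s = (7.4 x 10^-4 g/L) / (93.0 g/mol) = 7.96 × 10^-6 M.
Co(OH)2(s) <=> Co^2+ + 2 OH^-
If s mol/L of Co(OH)2 dissolves, [Co^2+] = s and [OH^-] = 2s.
Ksp = [Co^2+][OH^-]^2
Substituting: Ksp = s(2s)^2 = 4s^3
With s = 7.96 × 10^-6: Ksp = 2.0 × 10^-15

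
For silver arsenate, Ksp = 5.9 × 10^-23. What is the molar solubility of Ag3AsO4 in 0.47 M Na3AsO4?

Ag3AsO4(s) <=> 3 Ag^+(aq) + AsO4^3-(aq)
Ksp = [Ag^+]^3[AsO4^3-]
Let s be the molar solubility in this solution. [Ag^+] = 3s, [AsO4^3-] = 0.47 + s ≈ 0.47 (since AsO4^3- from Na3AsO4 dominates).
Ksp ≈ (3s)^3 × 0.47
s = 1.7 × 10^-8 M
Check: s = 1.7 × 10^-8 ≪ 0.47, so the approximation is valid.

s = 1.7 x 10^-8 M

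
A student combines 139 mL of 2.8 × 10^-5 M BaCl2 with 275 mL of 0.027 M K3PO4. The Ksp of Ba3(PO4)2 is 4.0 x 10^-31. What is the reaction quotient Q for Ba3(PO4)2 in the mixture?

2.7 × 10^-19

Total volume = 139 + 275 = 414 mL.
[Ba^2+] = 2.8 x 10^-5 × (139/414) = 9.40 × 10^-6 M
[PO4^3-] = 2.7 × 10^-2 × (275/414) = 1.79 × 10^-2 M
Ba3(PO4)2(s) <=> 3 Ba^2+ + 2 PO4^3-, so Q = [Ba^2+]^3[PO4^3-]^2
Q = (9.40 × 10^-6)^3(1.79 × 10^-2)^2 = 2.7 × 10^-19
Q > Ksp, so Ba3(PO4)2 will precipitate.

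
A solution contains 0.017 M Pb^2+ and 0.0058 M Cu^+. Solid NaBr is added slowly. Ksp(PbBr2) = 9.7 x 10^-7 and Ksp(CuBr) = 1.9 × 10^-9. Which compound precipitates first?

Precipitation of each salt starts when its ion product equals its Ksp.
For PbBr2: 9.7 x 10^-7 = 0.017 × [Br^-]^2  ⇒  [Br^-] = 7.6 × 10^-3 M.
For CuBr: 1.9 × 10^-9 = 0.0058 × [Br^-]  ⇒  [Br^-] = 3.3 × 10^-7 M.
The salt with the lower threshold [Br^-] precipitates first: CuBr.

CuBr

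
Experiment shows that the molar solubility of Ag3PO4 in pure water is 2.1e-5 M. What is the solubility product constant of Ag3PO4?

Ksp ≈ 5.3 × 10^-18

Ag3PO4(s) ⇌ 3 Ag^+ + PO4^3-
If s mol/L of Ag3PO4 dissolves, [Ag^+] = 3s and [PO4^3-] = s.
Ksp = [Ag^+]^3[PO4^3-]
Ksp = (3s)^3s = 27s^4
With s = 2.1 × 10^-5: Ksp = 5.3 × 10^-18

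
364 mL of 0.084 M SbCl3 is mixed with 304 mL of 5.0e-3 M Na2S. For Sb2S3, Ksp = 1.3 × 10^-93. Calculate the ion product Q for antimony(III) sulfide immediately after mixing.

Q ≈ 2.5e-11

Total volume = 364 + 304 = 668 mL.
[Sb^3+] = 8.4 × 10^-2 × (364/668) = 4.58 × 10^-2 M
[S^2-] = 5.0 × 10^-3 × (304/668) = 2.28 x 10^-3 M
Sb2S3(s) <=> 2 Sb^3+(aq) + 3 S^2-(aq), so Q = [Sb^3+]^2[S^2-]^3
Q = (4.58 × 10^-2)^2(2.28 × 10^-3)^3 = 2.5 x 10^-11
Q > Ksp, so Sb2S3 will precipitate.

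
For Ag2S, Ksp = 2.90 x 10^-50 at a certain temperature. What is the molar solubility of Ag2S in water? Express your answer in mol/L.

Ag2S(s) ⇌ 2 Ag^+ + S^2-
Ksp = [Ag^+]^2[S^2-]
Let s = molar solubility. Then [Ag^+] = 2s and [S^2-] = s.
So Ksp = (2s)^2 × s = 4s^3
s = (2.90 x 10^-50 / 4)^(1/3) = 1.94 x 10^-17 M

s = 1.94 × 10^-17 M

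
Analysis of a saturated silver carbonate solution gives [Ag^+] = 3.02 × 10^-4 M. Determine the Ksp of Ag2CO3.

Ksp ≈ 1.38 × 10^-11

Ag2CO3(s) ⇌ 2 Ag^+(aq) + CO3^2-(aq)
Stoichiometry gives [CO3^2-] = (1/2)[Ag^+] = 1.510 × 10^-4 M.
Ksp = [Ag^+]^2[CO3^2-]
Ksp = (3.02 × 10^-4)^2 × 1.510 x 10^-4 = 1.38 × 10^-11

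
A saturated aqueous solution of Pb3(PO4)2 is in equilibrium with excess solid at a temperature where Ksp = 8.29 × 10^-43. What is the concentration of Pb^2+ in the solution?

Pb3(PO4)2(s) <=> 3 Pb^2+ + 2 PO4^3-
Ksp = [Pb^2+]^3[PO4^3-]^2
If s mol/L of Pb3(PO4)2 dissolves, [Pb^2+] = 3s and [PO4^3-] = 2s.
Ksp = (3s)^3(2s)^2 = 108s^5
s = (8.29 × 10^-43 / 108)^(1/5) = 1.503 × 10^-9 M
[Pb^2+] = 3s = 4.51 × 10^-9 M

[Pb^2+] = 4.51e-9 M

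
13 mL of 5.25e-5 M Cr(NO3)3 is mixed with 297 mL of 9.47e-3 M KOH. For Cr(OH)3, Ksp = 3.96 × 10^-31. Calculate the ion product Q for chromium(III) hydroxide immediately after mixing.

1.64 x 10^-12

Total volume = 13 + 297 = 310 mL.
[Cr^3+] = 5.25 × 10^-5 × (13/310) = 2.202 x 10^-6 M
[OH^-] = 9.47 × 10^-3 × (297/310) = 9.073 × 10^-3 M
Cr(OH)3(s) <=> Cr^3+ + 3 OH^-, so Q = [Cr^3+][OH^-]^3
Q = (2.202 × 10^-6)(9.073 x 10^-3)^3 = 1.64 × 10^-12
Q > Ksp, so Cr(OH)3 will precipitate.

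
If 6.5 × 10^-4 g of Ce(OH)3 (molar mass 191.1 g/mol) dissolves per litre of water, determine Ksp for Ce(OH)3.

Molar solubility s = (6.5 x 10^-4 g/L) / (191.1 g/mol) = 3.40 × 10^-6 M.
Ce(OH)3(s) <=> Ce^3+ + 3 OH^-
For each mole of Ce(OH)3 that dissolves: [Ce^3+] = s, [OH^-] = 3s.
Ksp = [Ce^3+][OH^-]^3
So Ksp = s × (3s)^3 = 27s^4
Ksp = 27 × (3.40 × 10^-6)^4 = 3.6 × 10^-21

Ksp = 3.6e-21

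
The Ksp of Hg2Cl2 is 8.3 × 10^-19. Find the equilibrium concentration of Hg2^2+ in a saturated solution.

[Hg2^2+] ≈ 5.9e-7 M

Hg2Cl2(s) ⇌ Hg2^2+(aq) + 2 Cl^-(aq)
Ksp = [Hg2^2+][Cl^-]^2
For each mole of Hg2Cl2 that dissolves: [Hg2^2+] = s, [Cl^-] = 2s.
Ksp = s(2s)^2 = 4s^3
s^3 = 8.3 × 10^-19 / 4, so s = 5.92 x 10^-7 M
[Hg2^2+] = s = 5.9 x 10^-7 M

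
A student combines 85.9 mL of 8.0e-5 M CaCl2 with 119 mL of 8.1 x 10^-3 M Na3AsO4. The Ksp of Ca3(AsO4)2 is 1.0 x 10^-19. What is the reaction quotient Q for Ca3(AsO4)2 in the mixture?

Q ≈ 8.3 × 10^-19

Total volume = 85.9 + 119 = 204.9 mL.
[Ca^2+] = 8.0 × 10^-5 × (85.9/204.9) = 3.35 x 10^-5 M
[AsO4^3-] = 8.1 × 10^-3 × (119/204.9) = 4.70 × 10^-3 M
Ca3(AsO4)2(s) ⇌ 3 Ca^2+ + 2 AsO4^3-, so Q = [Ca^2+]^3[AsO4^3-]^2
Q = (3.35 x 10^-5)^3(4.70 × 10^-3)^2 = 8.3 × 10^-19
Q > Ksp, so Ca3(AsO4)2 will precipitate.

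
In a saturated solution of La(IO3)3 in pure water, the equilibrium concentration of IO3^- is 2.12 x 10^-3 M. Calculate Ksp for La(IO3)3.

La(IO3)3(s) ⇌ La^3+ + 3 IO3^-
Stoichiometry gives [La^3+] = (1/3)[IO3^-] = 7.067 x 10^-4 M.
Ksp = [La^3+][IO3^-]^3
Ksp = 7.067 x 10^-4 × (2.12 × 10^-3)^3 = 6.73 x 10^-12

Ksp = 6.73 × 10^-12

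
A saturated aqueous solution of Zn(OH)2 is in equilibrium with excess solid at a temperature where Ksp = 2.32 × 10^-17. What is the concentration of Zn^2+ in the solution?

Zn(OH)2(s) <=> Zn^2+(aq) + 2 OH^-(aq)
Ksp = [Zn^2+][OH^-]^2
With molar solubility s: [Zn^2+] = s, [OH^-] = 2s.
Substituting: Ksp = s(2s)^2 = 4s^3
s^3 = 2.32 × 10^-17 / 4, so s = 1.797 × 10^-6 M
[Zn^2+] = s = 1.80 × 10^-6 M

[Zn^2+] = 1.80e-6 M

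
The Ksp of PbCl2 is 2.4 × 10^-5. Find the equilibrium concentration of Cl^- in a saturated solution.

3.6 × 10^-2 M

PbCl2(s) <=> Pb^2+ + 2 Cl^-
Ksp = [Pb^2+][Cl^-]^2
If s mol/L of PbCl2 dissolves, [Pb^2+] = s and [Cl^-] = 2s.
Ksp = s(2s)^2 = 4s^3
s = (2.4 × 10^-5 / 4)^(1/3) = 1.82 × 10^-2 M
[Cl^-] = 2s = 3.6 × 10^-2 M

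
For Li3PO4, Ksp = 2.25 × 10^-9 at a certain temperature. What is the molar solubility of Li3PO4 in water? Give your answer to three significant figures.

s = 3.02e-3 M

Li3PO4(s) <=> 3 Li^+(aq) + PO4^3-(aq)
Ksp = [Li^+]^3[PO4^3-]
Let s = molar solubility. Then [Li^+] = 3s and [PO4^3-] = s.
So Ksp = (3s)^3 × s = 27s^4
s^4 = 2.25 × 10^-9 / 27, so s = 3.02 × 10^-3 M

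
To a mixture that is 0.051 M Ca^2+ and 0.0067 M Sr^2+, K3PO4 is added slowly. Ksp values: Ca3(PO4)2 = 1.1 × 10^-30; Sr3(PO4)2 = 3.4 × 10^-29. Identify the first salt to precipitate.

Ca3(PO4)2

Each salt begins to precipitate when Q = Ksp, i.e. when [PO4^3-] reaches its threshold.
For Ca3(PO4)2: 1.1 × 10^-30 = (0.051)^3 × [PO4^3-]^2  ⇒  [PO4^3-] = 9.1 x 10^-14 M.
For Sr3(PO4)2: 3.4 × 10^-29 = (0.0067)^3 × [PO4^3-]^2  ⇒  [PO4^3-] = 1.1 × 10^-11 M.
The salt with the lower threshold [PO4^3-] precipitates first: Ca3(PO4)2.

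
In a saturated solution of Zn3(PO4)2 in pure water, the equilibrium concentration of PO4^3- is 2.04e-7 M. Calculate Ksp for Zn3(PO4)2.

Zn3(PO4)2(s) <=> 3 Zn^2+ + 2 PO4^3-
Stoichiometry gives [Zn^2+] = (3/2)[PO4^3-] = 3.060 x 10^-7 M.
Ksp = [Zn^2+]^3[PO4^3-]^2
Ksp = (3.060 × 10^-7)^3 × (2.04 × 10^-7)^2 = 1.19 x 10^-33

1.19 x 10^-33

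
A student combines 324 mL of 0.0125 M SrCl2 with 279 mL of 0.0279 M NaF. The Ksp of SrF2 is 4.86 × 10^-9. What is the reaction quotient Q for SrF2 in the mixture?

Q ≈ 1.12e-6

Total volume = 324 + 279 = 603 mL.
[Sr^2+] = 1.25 × 10^-2 × (324/603) = 6.716 x 10^-3 M
[F^-] = 2.79 × 10^-2 × (279/603) = 1.291 × 10^-2 M
SrF2(s) ⇌ Sr^2+(aq) + 2 F^-(aq), so Q = [Sr^2+][F^-]^2
Q = (6.716 × 10^-3)(1.291 x 10^-2)^2 = 1.12 × 10^-6
Q > Ksp, so SrF2 will precipitate.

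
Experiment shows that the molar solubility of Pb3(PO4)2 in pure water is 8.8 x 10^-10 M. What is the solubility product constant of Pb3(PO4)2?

Pb3(PO4)2(s) ⇌ 3 Pb^2+(aq) + 2 PO4^3-(aq)
For each mole of Pb3(PO4)2 that dissolves: [Pb^2+] = 3s, [PO4^3-] = 2s.
Ksp = [Pb^2+]^3[PO4^3-]^2
Ksp = (3s)^3(2s)^2 = 108s^5
Ksp = 108 × (8.8 x 10^-10)^5 = 5.7 x 10^-44

5.7 × 10^-44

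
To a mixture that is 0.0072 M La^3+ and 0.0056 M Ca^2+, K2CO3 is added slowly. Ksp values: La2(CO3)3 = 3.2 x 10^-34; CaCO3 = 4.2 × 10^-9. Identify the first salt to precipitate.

Precipitation of each salt starts when its ion product equals its Ksp.
For La2(CO3)3: 3.2 x 10^-34 = (0.0072)^2 × [CO3^2-]^3  ⇒  [CO3^2-] = 1.8 x 10^-10 M.
For CaCO3: 4.2 × 10^-9 = 0.0056 × [CO3^2-]  ⇒  [CO3^2-] = 7.5 × 10^-7 M.
The salt with the lower threshold [CO3^2-] precipitates first: La2(CO3)3.

La2(CO3)3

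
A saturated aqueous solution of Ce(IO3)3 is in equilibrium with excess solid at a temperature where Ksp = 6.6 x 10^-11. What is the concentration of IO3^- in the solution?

3.8e-3 M

Ce(IO3)3(s) ⇌ Ce^3+(aq) + 3 IO3^-(aq)
Ksp = [Ce^3+][IO3^-]^3
With molar solubility s: [Ce^3+] = s, [IO3^-] = 3s.
So Ksp = s × (3s)^3 = 27s^4
s^4 = 6.6 x 10^-11 / 27, so s = 1.25 x 10^-3 M
[IO3^-] = 3s = 3.8 × 10^-3 M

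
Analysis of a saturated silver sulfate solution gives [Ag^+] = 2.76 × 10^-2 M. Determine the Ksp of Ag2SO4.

Ag2SO4(s) <=> 2 Ag^+ + SO4^2-
Stoichiometry gives [SO4^2-] = (1/2)[Ag^+] = 1.380 x 10^-2 M.
Ksp = [Ag^+]^2[SO4^2-]
Ksp = (2.76 × 10^-2)^2 × 1.380 × 10^-2 = 1.05 x 10^-5

1.05 × 10^-5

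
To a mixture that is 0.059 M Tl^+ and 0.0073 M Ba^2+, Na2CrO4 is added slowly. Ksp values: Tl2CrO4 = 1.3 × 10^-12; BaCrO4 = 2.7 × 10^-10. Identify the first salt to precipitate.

Each salt begins to precipitate when Q = Ksp, i.e. when [CrO4^2-] reaches its threshold.
For Tl2CrO4: 1.3 × 10^-12 = (0.059)^2 × [CrO4^2-]  ⇒  [CrO4^2-] = 3.7 x 10^-10 M.
For BaCrO4: 2.7 × 10^-10 = 0.0073 × [CrO4^2-]  ⇒  [CrO4^2-] = 3.7 x 10^-8 M.
The salt with the lower threshold [CrO4^2-] precipitates first: Tl2CrO4.

Tl2CrO4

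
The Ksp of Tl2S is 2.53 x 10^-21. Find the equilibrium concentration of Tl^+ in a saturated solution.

Tl2S(s) ⇌ 2 Tl^+ + S^2-
Ksp = [Tl^+]^2[S^2-]
If s mol/L of Tl2S dissolves, [Tl^+] = 2s and [S^2-] = s.
Ksp = (2s)^2s = 4s^3
s = (2.53 x 10^-21 / 4)^(1/3) = 8.584 × 10^-8 M
[Tl^+] = 2s = 1.72 x 10^-7 M

1.72e-7 M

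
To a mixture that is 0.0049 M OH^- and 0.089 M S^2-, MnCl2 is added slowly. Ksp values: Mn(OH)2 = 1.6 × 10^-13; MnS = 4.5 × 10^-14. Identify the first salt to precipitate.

MnS

Precipitation of each salt starts when its ion product equals its Ksp.
For Mn(OH)2: 1.6 × 10^-13 = (0.0049)^2 × [Mn^2+]  ⇒  [Mn^2+] = 6.7 × 10^-9 M.
For MnS: 4.5 × 10^-14 = 0.089 × [Mn^2+]  ⇒  [Mn^2+] = 5.1 × 10^-13 M.
The salt with the lower threshold [Mn^2+] precipitates first: MnS.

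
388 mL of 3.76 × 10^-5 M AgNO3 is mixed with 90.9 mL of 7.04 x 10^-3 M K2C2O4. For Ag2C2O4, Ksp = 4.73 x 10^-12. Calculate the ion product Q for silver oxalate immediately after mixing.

Q = 1.24e-12

Total volume = 388 + 90.9 = 478.9 mL.
[Ag^+] = 3.76 x 10^-5 × (388/478.9) = 3.046 × 10^-5 M
[C2O4^2-] = 7.04 × 10^-3 × (90.9/478.9) = 1.336 × 10^-3 M
Ag2C2O4(s) ⇌ 2 Ag^+ + C2O4^2-, so Q = [Ag^+]^2[C2O4^2-]
Q = (3.046 × 10^-5)^2(1.336 × 10^-3) = 1.24 x 10^-12
Q < Ksp, so no precipitate of Ag2C2O4 forms.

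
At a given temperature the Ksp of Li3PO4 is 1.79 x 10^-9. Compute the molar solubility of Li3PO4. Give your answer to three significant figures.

2.85 × 10^-3 M

Li3PO4(s) ⇌ 3 Li^+ + PO4^3-
Ksp = [Li^+]^3[PO4^3-]
With molar solubility s: [Li^+] = 3s, [PO4^3-] = s.
Ksp = (3s)^3s = 27s^4
s^4 = 1.79 x 10^-9 / 27, so s = 2.85 × 10^-3 M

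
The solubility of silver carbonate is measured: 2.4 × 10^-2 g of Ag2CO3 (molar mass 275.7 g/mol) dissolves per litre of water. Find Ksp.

Molar solubility s = (2.4 × 10^-2 g/L) / (275.7 g/mol) = 8.71 x 10^-5 M.
Ag2CO3(s) ⇌ 2 Ag^+ + CO3^2-
If s mol/L of Ag2CO3 dissolves, [Ag^+] = 2s and [CO3^2-] = s.
Ksp = [Ag^+]^2[CO3^2-]
So Ksp = (2s)^2 × s = 4s^3
Ksp = 4 × (8.71 × 10^-5)^3 = 2.6 × 10^-12

Ksp ≈ 2.6 × 10^-12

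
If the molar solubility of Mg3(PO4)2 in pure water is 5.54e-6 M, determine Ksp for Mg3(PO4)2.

Mg3(PO4)2(s) ⇌ 3 Mg^2+ + 2 PO4^3-
For each mole of Mg3(PO4)2 that dissolves: [Mg^2+] = 3s, [PO4^3-] = 2s.
Ksp = [Mg^2+]^3[PO4^3-]^2
Ksp = (3s)^3(2s)^2 = 108s^5
With s = 5.54 × 10^-6: Ksp = 5.64 × 10^-25

Ksp ≈ 5.64 × 10^-25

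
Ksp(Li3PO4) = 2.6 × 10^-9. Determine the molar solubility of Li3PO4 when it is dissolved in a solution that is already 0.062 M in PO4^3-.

Li3PO4(s) <=> 3 Li^+ + PO4^3-
Ksp = [Li^+]^3[PO4^3-]
Let s = moles of Li3PO4 that dissolve per litre. [Li^+] = 3s, [PO4^3-] = 0.062 + s ≈ 0.062 (Ksp is small, so little additional dissolves).
Ksp ≈ (3s)^3 × 0.062
s = 1.2 × 10^-3 M
Check: s = 1.2 × 10^-3 ≪ 0.062, so the approximation is valid.

s = 1.2 × 10^-3 M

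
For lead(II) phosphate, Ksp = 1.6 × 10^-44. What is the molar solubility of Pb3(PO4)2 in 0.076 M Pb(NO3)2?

s ≈ 3.0 x 10^-21 M

Pb3(PO4)2(s) <=> 3 Pb^2+ + 2 PO4^3-
Ksp = [Pb^2+]^3[PO4^3-]^2
Let s = moles of Pb3(PO4)2 that dissolve per litre. [Pb^2+] = 0.076 + 3s ≈ 0.076, [PO4^3-] = 2s (since Pb^2+ from Pb(NO3)2 dominates).
Ksp ≈ (0.076)^3 × (2s)^2
s = 3.0 × 10^-21 M
Check: 3s = 9.1 × 10^-21 ≪ 0.076, so the approximation is valid.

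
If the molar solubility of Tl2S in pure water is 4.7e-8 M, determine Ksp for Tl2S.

Ksp ≈ 4.2 × 10^-22

Tl2S(s) <=> 2 Tl^+ + S^2-
Let s = molar solubility. Then [Tl^+] = 2s and [S^2-] = s.
Ksp = [Tl^+]^2[S^2-]
So Ksp = (2s)^2 × s = 4s^3
With s = 4.7 x 10^-8: Ksp = 4.2 × 10^-22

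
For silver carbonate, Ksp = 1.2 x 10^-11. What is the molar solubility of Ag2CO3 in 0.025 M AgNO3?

s ≈ 1.9e-8 M

Ag2CO3(s) ⇌ 2 Ag^+(aq) + CO3^2-(aq)
Ksp = [Ag^+]^2[CO3^2-]
If s mol/L dissolves here, [Ag^+] = 0.025 + 2s ≈ 0.025, [CO3^2-] = s (common-ion effect: Ag^+ is already 0.025 M).
Ksp ≈ (0.025)^2 × s
s = 1.9 x 10^-8 M
Check: 2s = 3.8 x 10^-8 ≪ 0.025, so the approximation is valid.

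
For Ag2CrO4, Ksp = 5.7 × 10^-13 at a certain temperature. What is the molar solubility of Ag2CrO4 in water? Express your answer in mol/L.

s ≈ 5.2 × 10^-5 M

Ag2CrO4(s) ⇌ 2 Ag^+(aq) + CrO4^2-(aq)
Ksp = [Ag^+]^2[CrO4^2-]
With molar solubility s: [Ag^+] = 2s, [CrO4^2-] = s.
So Ksp = (2s)^2 × s = 4s^3
Solving, s = (5.7 × 10^-13/4)^(1/3) = 5.2 x 10^-5 M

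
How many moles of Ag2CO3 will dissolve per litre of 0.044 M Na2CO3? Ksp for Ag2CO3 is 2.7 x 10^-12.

Ag2CO3(s) <=> 2 Ag^+(aq) + CO3^2-(aq)
Ksp = [Ag^+]^2[CO3^2-]
Let s be the molar solubility in this solution. [Ag^+] = 2s, [CO3^2-] = 0.044 + s ≈ 0.044 (common-ion effect: CO3^2- is already 0.044 M).
Ksp ≈ (2s)^2 × 0.044
s = 3.9 × 10^-6 M
Check: s = 3.9 × 10^-6 ≪ 0.044, so the approximation is valid.

3.9e-6 M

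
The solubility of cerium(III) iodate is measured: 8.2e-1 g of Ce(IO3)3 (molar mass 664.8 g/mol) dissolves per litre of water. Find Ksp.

Molar solubility s = (8.2 × 10^-1 g/L) / (664.8 g/mol) = 1.23 x 10^-3 M.
Ce(IO3)3(s) ⇌ Ce^3+(aq) + 3 IO3^-(aq)
Let s = molar solubility. Then [Ce^3+] = s and [IO3^-] = 3s.
Ksp = [Ce^3+][IO3^-]^3
Ksp = s(3s)^3 = 27s^4
Ksp = 27 × (1.23 x 10^-3)^4 = 6.2 × 10^-11

6.2 × 10^-11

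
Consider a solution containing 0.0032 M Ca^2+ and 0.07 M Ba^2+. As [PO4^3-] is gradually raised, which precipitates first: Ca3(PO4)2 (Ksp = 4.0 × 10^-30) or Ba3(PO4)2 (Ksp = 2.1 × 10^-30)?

Ba3(PO4)2

Each salt begins to precipitate when Q = Ksp, i.e. when [PO4^3-] reaches its threshold.
For Ca3(PO4)2: 4.0 × 10^-30 = (0.0032)^3 × [PO4^3-]^2  ⇒  [PO4^3-] = 1.1 × 10^-11 M.
For Ba3(PO4)2: 2.1 × 10^-30 = (0.07)^3 × [PO4^3-]^2  ⇒  [PO4^3-] = 7.8 × 10^-14 M.
The salt with the lower threshold [PO4^3-] precipitates first: Ba3(PO4)2.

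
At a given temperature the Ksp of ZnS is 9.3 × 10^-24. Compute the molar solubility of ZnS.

s ≈ 3.0 × 10^-12 M

ZnS(s) <=> Zn^2+(aq) + S^2-(aq)
Ksp = [Zn^2+][S^2-]
Let s = molar solubility. Then [Zn^2+] = s and [S^2-] = s.
Ksp = s^2
s = √(9.3 × 10^-24) = 3.0 × 10^-12 M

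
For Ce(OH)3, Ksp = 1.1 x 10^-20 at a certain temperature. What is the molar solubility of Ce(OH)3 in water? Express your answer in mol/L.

Ce(OH)3(s) <=> Ce^3+(aq) + 3 OH^-(aq)
Ksp = [Ce^3+][OH^-]^3
For each mole of Ce(OH)3 that dissolves: [Ce^3+] = s, [OH^-] = 3s.
Substituting: Ksp = s(3s)^3 = 27s^4
s = (1.1 x 10^-20 / 27)^(1/4) = 4.5 x 10^-6 M

4.5 × 10^-6 M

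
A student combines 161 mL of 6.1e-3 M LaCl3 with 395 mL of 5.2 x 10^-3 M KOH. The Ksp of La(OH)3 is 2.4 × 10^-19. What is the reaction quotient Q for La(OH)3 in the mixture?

Q = 8.9 × 10^-11

Total volume = 161 + 395 = 556 mL.
[La^3+] = 6.1 x 10^-3 × (161/556) = 1.77 × 10^-3 M
[OH^-] = 5.2 × 10^-3 × (395/556) = 3.69 × 10^-3 M
La(OH)3(s) <=> La^3+(aq) + 3 OH^-(aq), so Q = [La^3+][OH^-]^3
Q = (1.77 x 10^-3)(3.69 × 10^-3)^3 = 8.9 × 10^-11
Q > Ksp, so La(OH)3 will precipitate.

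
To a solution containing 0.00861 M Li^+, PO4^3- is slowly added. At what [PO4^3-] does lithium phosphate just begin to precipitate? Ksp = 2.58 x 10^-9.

4.04e-3 M

Li3PO4(s) <=> 3 Li^+(aq) + PO4^3-(aq)
Ksp = [Li^+]^3[PO4^3-]
Precipitation begins when Q = Ksp. With [Li^+] = 0.00861 M:
2.58 x 10^-9 = (0.00861)^3 × [PO4^3-]
[PO4^3-] = (2.58 x 10^-9 / 6.383 x 10^-7) = 4.04 × 10^-3 M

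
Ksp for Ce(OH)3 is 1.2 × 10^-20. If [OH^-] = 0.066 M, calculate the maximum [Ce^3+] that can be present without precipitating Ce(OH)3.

Ce(OH)3(s) <=> Ce^3+(aq) + 3 OH^-(aq)
Ksp = [Ce^3+][OH^-]^3
Precipitation begins when Q = Ksp. With [OH^-] = 0.066 M:
1.2 × 10^-20 = (0.066)^3 × [Ce^3+]
[Ce^3+] = (1.2 × 10^-20 / 2.87 × 10^-4) = 4.2 x 10^-17 M

[Ce^3+] = 4.2 x 10^-17 M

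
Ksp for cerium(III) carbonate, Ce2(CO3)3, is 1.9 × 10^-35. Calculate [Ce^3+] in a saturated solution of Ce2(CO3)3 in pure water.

[Ce^3+] ≈ 8.9e-8 M

Ce2(CO3)3(s) <=> 2 Ce^3+ + 3 CO3^2-
Ksp = [Ce^3+]^2[CO3^2-]^3
For each mole of Ce2(CO3)3 that dissolves: [Ce^3+] = 2s, [CO3^2-] = 3s.
Substituting: Ksp = (2s)^2(3s)^3 = 108s^5
s = (1.9 × 10^-35 / 108)^(1/5) = 4.46 × 10^-8 M
[Ce^3+] = 2s = 8.9 × 10^-8 M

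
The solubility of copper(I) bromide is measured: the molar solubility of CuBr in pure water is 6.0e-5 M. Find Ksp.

CuBr(s) ⇌ Cu^+(aq) + Br^-(aq)
For each mole of CuBr that dissolves: [Cu^+] = s, [Br^-] = s.
Ksp = [Cu^+][Br^-]
Ksp = (s)(s) = s^2
With s = 6.0 × 10^-5: Ksp = 3.6 × 10^-9

Ksp = 3.6 × 10^-9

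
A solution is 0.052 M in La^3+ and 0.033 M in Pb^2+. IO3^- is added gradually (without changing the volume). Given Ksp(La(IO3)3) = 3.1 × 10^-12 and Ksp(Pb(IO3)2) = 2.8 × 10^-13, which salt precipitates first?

Precipitation of each salt starts when its ion product equals its Ksp.
For La(IO3)3: 3.1 × 10^-12 = 0.052 × [IO3^-]^3  ⇒  [IO3^-] = 3.9 × 10^-4 M.
For Pb(IO3)2: 2.8 × 10^-13 = 0.033 × [IO3^-]^2  ⇒  [IO3^-] = 2.9 × 10^-6 M.
The salt with the lower threshold [IO3^-] precipitates first: Pb(IO3)2.

Pb(IO3)2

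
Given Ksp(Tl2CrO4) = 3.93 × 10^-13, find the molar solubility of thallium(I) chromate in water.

Tl2CrO4(s) ⇌ 2 Tl^+ + CrO4^2-
Ksp = [Tl^+]^2[CrO4^2-]
If s mol/L of Tl2CrO4 dissolves, [Tl^+] = 2s and [CrO4^2-] = s.
Ksp = (2s)^2s = 4s^3
s^3 = 3.93 × 10^-13 / 4, so s = 4.61 × 10^-5 M

s = 4.61 × 10^-5 M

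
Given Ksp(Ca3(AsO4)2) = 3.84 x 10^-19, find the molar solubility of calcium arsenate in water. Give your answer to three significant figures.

s = 8.13e-5 M

Ca3(AsO4)2(s) <=> 3 Ca^2+ + 2 AsO4^3-
Ksp = [Ca^2+]^3[AsO4^3-]^2
For each mole of Ca3(AsO4)2 that dissolves: [Ca^2+] = 3s, [AsO4^3-] = 2s.
Substituting: Ksp = (3s)^3(2s)^2 = 108s^5
s = (3.84 x 10^-19 / 108)^(1/5) = 8.13 × 10^-5 M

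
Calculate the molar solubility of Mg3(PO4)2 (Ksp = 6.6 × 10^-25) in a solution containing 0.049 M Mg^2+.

Mg3(PO4)2(s) ⇌ 3 Mg^2+(aq) + 2 PO4^3-(aq)
Ksp = [Mg^2+]^3[PO4^3-]^2
Let s be the molar solubility in this solution. [Mg^2+] = 0.049 + 3s ≈ 0.049, [PO4^3-] = 2s (Ksp is small, so little additional dissolves).
Ksp ≈ (0.049)^3 × (2s)^2
s = 3.7 x 10^-11 M
Check: 3s = 1.1 x 10^-10 ≪ 0.049, so the approximation is valid.

s = 3.7 x 10^-11 M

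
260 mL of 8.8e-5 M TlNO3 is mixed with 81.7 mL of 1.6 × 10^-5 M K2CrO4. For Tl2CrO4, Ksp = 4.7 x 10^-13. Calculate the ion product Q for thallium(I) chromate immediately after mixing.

Total volume = 260 + 81.7 = 341.7 mL.
[Tl^+] = 8.8 × 10^-5 × (260/341.7) = 6.70 × 10^-5 M
[CrO4^2-] = 1.6 × 10^-5 × (81.7/341.7) = 3.83 × 10^-6 M
Tl2CrO4(s) ⇌ 2 Tl^+(aq) + CrO4^2-(aq), so Q = [Tl^+]^2[CrO4^2-]
Q = (6.70 × 10^-5)^2(3.83 × 10^-6) = 1.7 x 10^-14
Q < Ksp, so no precipitate of Tl2CrO4 forms.

Q = 1.7 x 10^-14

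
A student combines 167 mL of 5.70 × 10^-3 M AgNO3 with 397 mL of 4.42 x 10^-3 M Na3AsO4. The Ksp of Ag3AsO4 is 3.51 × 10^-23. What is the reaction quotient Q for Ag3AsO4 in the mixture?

Total volume = 167 + 397 = 564 mL.
[Ag^+] = 5.70 x 10^-3 × (167/564) = 1.688 x 10^-3 M
[AsO4^3-] = 4.42 × 10^-3 × (397/564) = 3.111 x 10^-3 M
Ag3AsO4(s) <=> 3 Ag^+(aq) + AsO4^3-(aq), so Q = [Ag^+]^3[AsO4^3-]
Q = (1.688 x 10^-3)^3(3.111 x 10^-3) = 1.50 × 10^-11
Q > Ksp, so Ag3AsO4 will precipitate.

Q ≈ 1.50 × 10^-11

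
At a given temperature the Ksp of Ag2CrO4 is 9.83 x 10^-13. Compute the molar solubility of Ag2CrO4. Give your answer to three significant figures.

6.26 x 10^-5 M

Ag2CrO4(s) ⇌ 2 Ag^+(aq) + CrO4^2-(aq)
Ksp = [Ag^+]^2[CrO4^2-]
For each mole of Ag2CrO4 that dissolves: [Ag^+] = 2s, [CrO4^2-] = s.
Ksp = (2s)^2s = 4s^3
s^3 = 9.83 x 10^-13 / 4, so s = 6.26 × 10^-5 M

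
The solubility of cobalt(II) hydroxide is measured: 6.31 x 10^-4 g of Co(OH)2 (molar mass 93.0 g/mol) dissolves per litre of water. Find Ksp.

Ksp ≈ 1.25 x 10^-15

Molar solubility s = (6.31 × 10^-4 g/L) / (93.0 g/mol) = 6.785 × 10^-6 M.
Co(OH)2(s) <=> Co^2+(aq) + 2 OH^-(aq)
For each mole of Co(OH)2 that dissolves: [Co^2+] = s, [OH^-] = 2s.
Ksp = [Co^2+][OH^-]^2
So Ksp = s × (2s)^2 = 4s^3
With s = 6.785 × 10^-6: Ksp = 1.25 × 10^-15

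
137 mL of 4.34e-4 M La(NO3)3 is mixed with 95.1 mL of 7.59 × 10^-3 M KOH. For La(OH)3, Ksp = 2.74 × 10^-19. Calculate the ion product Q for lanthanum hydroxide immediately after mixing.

Total volume = 137 + 95.1 = 232.1 mL.
[La^3+] = 4.34 × 10^-4 × (137/232.1) = 2.562 × 10^-4 M
[OH^-] = 7.59 x 10^-3 × (95.1/232.1) = 3.110 × 10^-3 M
La(OH)3(s) <=> La^3+ + 3 OH^-, so Q = [La^3+][OH^-]^3
Q = (2.562 x 10^-4)(3.110 × 10^-3)^3 = 7.71 × 10^-12
Q > Ksp, so La(OH)3 will precipitate.

Q ≈ 7.71e-12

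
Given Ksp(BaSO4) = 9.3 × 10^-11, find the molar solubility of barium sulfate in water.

BaSO4(s) <=> Ba^2+ + SO4^2-
Ksp = [Ba^2+][SO4^2-]
Let s = molar solubility. Then [Ba^2+] = s and [SO4^2-] = s.
Ksp = (s)(s) = s^2
s = √(9.3 × 10^-11) = 9.6 x 10^-6 M

9.6 × 10^-6 M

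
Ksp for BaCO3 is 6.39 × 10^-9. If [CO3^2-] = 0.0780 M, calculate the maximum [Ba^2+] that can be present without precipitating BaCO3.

BaCO3(s) ⇌ Ba^2+ + CO3^2-
Ksp = [Ba^2+][CO3^2-]
Precipitation begins when Q = Ksp. With [CO3^2-] = 0.0780 M:
6.39 × 10^-9 = (0.0780) × [Ba^2+]
[Ba^2+] = (6.39 × 10^-9 / 7.80 × 10^-2) = 8.19 x 10^-8 M

[Ba^2+] ≈ 8.19e-8 M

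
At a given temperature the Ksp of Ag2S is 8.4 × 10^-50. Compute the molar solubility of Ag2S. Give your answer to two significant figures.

s = 2.8e-17 M

Ag2S(s) <=> 2 Ag^+(aq) + S^2-(aq)
Ksp = [Ag^+]^2[S^2-]
With molar solubility s: [Ag^+] = 2s, [S^2-] = s.
So Ksp = (2s)^2 × s = 4s^3
s = (8.4 × 10^-50 / 4)^(1/3) = 2.8 x 10^-17 M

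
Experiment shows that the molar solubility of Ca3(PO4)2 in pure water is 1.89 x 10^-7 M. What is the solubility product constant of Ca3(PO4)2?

Ksp = 2.60e-32

Ca3(PO4)2(s) ⇌ 3 Ca^2+ + 2 PO4^3-
For each mole of Ca3(PO4)2 that dissolves: [Ca^2+] = 3s, [PO4^3-] = 2s.
Ksp = [Ca^2+]^3[PO4^3-]^2
So Ksp = (3s)^3 × (2s)^2 = 108s^5
Ksp = 108 × (1.89 x 10^-7)^5 = 2.60 × 10^-32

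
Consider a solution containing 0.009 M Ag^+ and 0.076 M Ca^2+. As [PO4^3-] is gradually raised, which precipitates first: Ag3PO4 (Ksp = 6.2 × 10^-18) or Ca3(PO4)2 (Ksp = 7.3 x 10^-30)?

Ca3(PO4)2

Precipitation of each salt starts when its ion product equals its Ksp.
For Ag3PO4: 6.2 × 10^-18 = (0.009)^3 × [PO4^3-]  ⇒  [PO4^3-] = 8.5 × 10^-12 M.
For Ca3(PO4)2: 7.3 x 10^-30 = (0.076)^3 × [PO4^3-]^2  ⇒  [PO4^3-] = 1.3 × 10^-13 M.
The salt with the lower threshold [PO4^3-] precipitates first: Ca3(PO4)2.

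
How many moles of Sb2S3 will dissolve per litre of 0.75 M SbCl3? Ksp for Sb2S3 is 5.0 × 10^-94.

s = 3.2e-32 M

Sb2S3(s) <=> 2 Sb^3+ + 3 S^2-
Ksp = [Sb^3+]^2[S^2-]^3
If s mol/L dissolves here, [Sb^3+] = 0.75 + 2s ≈ 0.75, [S^2-] = 3s (since Sb^3+ from SbCl3 dominates).
Ksp ≈ (0.75)^2 × (3s)^3
s = 3.2 × 10^-32 M
Check: 2s = 6.4 x 10^-32 ≪ 0.75, so the approximation is valid.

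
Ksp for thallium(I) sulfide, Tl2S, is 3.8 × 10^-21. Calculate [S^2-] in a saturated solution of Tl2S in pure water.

9.8e-8 M

Tl2S(s) ⇌ 2 Tl^+(aq) + S^2-(aq)
Ksp = [Tl^+]^2[S^2-]
If s mol/L of Tl2S dissolves, [Tl^+] = 2s and [S^2-] = s.
Substituting: Ksp = (2s)^2s = 4s^3
s^3 = 3.8 × 10^-21 / 4, so s = 9.83 x 10^-8 M
[S^2-] = s = 9.8 × 10^-8 M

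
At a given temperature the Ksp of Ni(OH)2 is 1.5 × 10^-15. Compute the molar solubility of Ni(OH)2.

Ni(OH)2(s) ⇌ Ni^2+(aq) + 2 OH^-(aq)
Ksp = [Ni^2+][OH^-]^2
If s mol/L of Ni(OH)2 dissolves, [Ni^2+] = s and [OH^-] = 2s.
Substituting: Ksp = s(2s)^2 = 4s^3
Solving, s = (1.5 × 10^-15/4)^(1/3) = 7.2 × 10^-6 M

7.2e-6 M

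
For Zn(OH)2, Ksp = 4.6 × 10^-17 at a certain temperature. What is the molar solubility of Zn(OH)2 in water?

Zn(OH)2(s) ⇌ Zn^2+ + 2 OH^-
Ksp = [Zn^2+][OH^-]^2
If s mol/L of Zn(OH)2 dissolves, [Zn^2+] = s and [OH^-] = 2s.
So Ksp = s × (2s)^2 = 4s^3
s = (4.6 × 10^-17 / 4)^(1/3) = 2.3 × 10^-6 M

2.3e-6 M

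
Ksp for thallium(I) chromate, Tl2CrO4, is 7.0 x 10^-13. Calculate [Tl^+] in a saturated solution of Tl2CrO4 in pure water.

Tl2CrO4(s) <=> 2 Tl^+(aq) + CrO4^2-(aq)
Ksp = [Tl^+]^2[CrO4^2-]
Let s = molar solubility. Then [Tl^+] = 2s and [CrO4^2-] = s.
Ksp = (2s)^2s = 4s^3
s = (7.0 x 10^-13 / 4)^(1/3) = 5.59 × 10^-5 M
[Tl^+] = 2s = 1.1 x 10^-4 M

[Tl^+] ≈ 1.1e-4 M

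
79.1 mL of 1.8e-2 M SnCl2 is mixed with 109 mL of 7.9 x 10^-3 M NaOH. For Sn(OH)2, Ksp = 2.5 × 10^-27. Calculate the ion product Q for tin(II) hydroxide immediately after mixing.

Q ≈ 1.6 x 10^-7

Total volume = 79.1 + 109 = 188.1 mL.
[Sn^2+] = 1.8 × 10^-2 × (79.1/188.1) = 7.57 x 10^-3 M
[OH^-] = 7.9 x 10^-3 × (109/188.1) = 4.58 x 10^-3 M
Sn(OH)2(s) ⇌ Sn^2+ + 2 OH^-, so Q = [Sn^2+][OH^-]^2
Q = (7.57 × 10^-3)(4.58 x 10^-3)^2 = 1.6 × 10^-7
Q > Ksp, so Sn(OH)2 will precipitate.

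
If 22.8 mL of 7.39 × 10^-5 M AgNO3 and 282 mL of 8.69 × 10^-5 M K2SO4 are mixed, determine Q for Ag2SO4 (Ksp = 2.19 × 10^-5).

Total volume = 22.8 + 282 = 304.8 mL.
[Ag^+] = 7.39 × 10^-5 × (22.8/304.8) = 5.528 × 10^-6 M
[SO4^2-] = 8.69 x 10^-5 × (282/304.8) = 8.040 × 10^-5 M
Ag2SO4(s) ⇌ 2 Ag^+ + SO4^2-, so Q = [Ag^+]^2[SO4^2-]
Q = (5.528 x 10^-6)^2(8.040 × 10^-5) = 2.46 × 10^-15
Q < Ksp, so no precipitate of Ag2SO4 forms.

Q = 2.46 × 10^-15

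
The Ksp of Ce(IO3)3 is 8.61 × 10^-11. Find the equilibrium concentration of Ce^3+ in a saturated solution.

[Ce^3+] = 1.34 × 10^-3 M

Ce(IO3)3(s) ⇌ Ce^3+(aq) + 3 IO3^-(aq)
Ksp = [Ce^3+][IO3^-]^3
If s mol/L of Ce(IO3)3 dissolves, [Ce^3+] = s and [IO3^-] = 3s.
So Ksp = s × (3s)^3 = 27s^4
s = (8.61 × 10^-11 / 27)^(1/4) = 1.336 × 10^-3 M
[Ce^3+] = s = 1.34 × 10^-3 M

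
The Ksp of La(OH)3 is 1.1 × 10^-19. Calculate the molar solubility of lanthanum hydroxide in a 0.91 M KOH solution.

s ≈ 1.5e-19 M

La(OH)3(s) <=> La^3+(aq) + 3 OH^-(aq)
Ksp = [La^3+][OH^-]^3
Let s be the molar solubility in this solution. [La^3+] = s, [OH^-] = 0.91 + 3s ≈ 0.91 (Ksp is small, so little additional dissolves).
Ksp ≈ s × (0.91)^3
s = 1.5 × 10^-19 M
Check: 3s = 4.4 x 10^-19 ≪ 0.91, so the approximation is valid.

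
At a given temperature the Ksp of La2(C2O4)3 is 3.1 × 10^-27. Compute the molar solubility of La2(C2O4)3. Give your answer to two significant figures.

La2(C2O4)3(s) ⇌ 2 La^3+(aq) + 3 C2O4^2-(aq)
Ksp = [La^3+]^2[C2O4^2-]^3
With molar solubility s: [La^3+] = 2s, [C2O4^2-] = 3s.
Ksp = (2s)^2(3s)^3 = 108s^5
Solving, s = (3.1 × 10^-27/108)^(1/5) = 2.0 × 10^-6 M

s ≈ 2.0e-6 M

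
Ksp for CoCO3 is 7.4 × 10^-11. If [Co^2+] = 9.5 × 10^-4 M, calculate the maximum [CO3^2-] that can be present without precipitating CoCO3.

7.8 × 10^-8 M

CoCO3(s) ⇌ Co^2+(aq) + CO3^2-(aq)
Ksp = [Co^2+][CO3^2-]
Precipitation begins when Q = Ksp. With [Co^2+] = 9.5 × 10^-4 M:
7.4 × 10^-11 = (9.5 × 10^-4) × [CO3^2-]
[CO3^2-] = (7.4 × 10^-11 / 9.5 x 10^-4) = 7.8 × 10^-8 M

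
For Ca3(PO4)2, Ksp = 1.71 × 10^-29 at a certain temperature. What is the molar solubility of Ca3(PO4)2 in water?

Ca3(PO4)2(s) ⇌ 3 Ca^2+ + 2 PO4^3-
Ksp = [Ca^2+]^3[PO4^3-]^2
If s mol/L of Ca3(PO4)2 dissolves, [Ca^2+] = 3s and [PO4^3-] = 2s.
Substituting: Ksp = (3s)^3(2s)^2 = 108s^5
Solving, s = (1.71 × 10^-29/108)^(1/5) = 6.92 × 10^-7 M

s = 6.92e-7 M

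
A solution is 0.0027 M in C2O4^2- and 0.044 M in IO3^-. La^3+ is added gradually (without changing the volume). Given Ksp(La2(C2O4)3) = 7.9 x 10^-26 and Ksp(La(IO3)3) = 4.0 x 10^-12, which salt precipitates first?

La2(C2O4)3

Each salt begins to precipitate when Q = Ksp, i.e. when [La^3+] reaches its threshold.
For La2(C2O4)3: 7.9 x 10^-26 = (0.0027)^3 × [La^3+]^2  ⇒  [La^3+] = 2.0 × 10^-9 M.
For La(IO3)3: 4.0 x 10^-12 = (0.044)^3 × [La^3+]  ⇒  [La^3+] = 4.7 x 10^-8 M.
The salt with the lower threshold [La^3+] precipitates first: La2(C2O4)3.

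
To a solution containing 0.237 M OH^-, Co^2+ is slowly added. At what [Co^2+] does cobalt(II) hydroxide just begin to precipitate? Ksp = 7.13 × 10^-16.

Co(OH)2(s) <=> Co^2+(aq) + 2 OH^-(aq)
Ksp = [Co^2+][OH^-]^2
Precipitation begins when Q = Ksp. With [OH^-] = 0.237 M:
7.13 × 10^-16 = (0.237)^2 × [Co^2+]
[Co^2+] = (7.13 × 10^-16 / 5.617 × 10^-2) = 1.27 x 10^-14 M

1.27 × 10^-14 M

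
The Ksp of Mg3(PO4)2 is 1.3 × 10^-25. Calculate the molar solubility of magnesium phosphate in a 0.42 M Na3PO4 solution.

s = 3.0 x 10^-9 M

Mg3(PO4)2(s) <=> 3 Mg^2+(aq) + 2 PO4^3-(aq)
Ksp = [Mg^2+]^3[PO4^3-]^2
If s mol/L dissolves here, [Mg^2+] = 3s, [PO4^3-] = 0.42 + 2s ≈ 0.42 (Ksp is small, so little additional dissolves).
Ksp ≈ (3s)^3 × (0.42)^2
s = 3.0 x 10^-9 M
Check: 2s = 6.0 x 10^-9 ≪ 0.42, so the approximation is valid.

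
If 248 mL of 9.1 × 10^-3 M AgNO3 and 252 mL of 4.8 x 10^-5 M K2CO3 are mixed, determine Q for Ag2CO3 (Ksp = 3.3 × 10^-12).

Total volume = 248 + 252 = 500 mL.
[Ag^+] = 9.1 x 10^-3 × (248/500) = 4.51 × 10^-3 M
[CO3^2-] = 4.8 x 10^-5 × (252/500) = 2.42 × 10^-5 M
Ag2CO3(s) ⇌ 2 Ag^+ + CO3^2-, so Q = [Ag^+]^2[CO3^2-]
Q = (4.51 × 10^-3)^2(2.42 x 10^-5) = 4.9 x 10^-10
Q > Ksp, so Ag2CO3 will precipitate.

Q ≈ 4.9e-10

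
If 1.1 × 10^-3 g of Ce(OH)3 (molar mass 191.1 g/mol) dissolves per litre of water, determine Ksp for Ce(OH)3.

Molar solubility s = (1.1 × 10^-3 g/L) / (191.1 g/mol) = 5.76 x 10^-6 M.
Ce(OH)3(s) ⇌ Ce^3+ + 3 OH^-
With molar solubility s: [Ce^3+] = s, [OH^-] = 3s.
Ksp = [Ce^3+][OH^-]^3
So Ksp = s × (3s)^3 = 27s^4
Ksp = 27 × (5.76 × 10^-6)^4 = 3.0 × 10^-20

3.0 × 10^-20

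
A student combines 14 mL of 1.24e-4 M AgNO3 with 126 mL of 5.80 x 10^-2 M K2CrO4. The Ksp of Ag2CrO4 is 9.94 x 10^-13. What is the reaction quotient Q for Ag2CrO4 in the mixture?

Total volume = 14 + 126 = 140 mL.
[Ag^+] = 1.24 × 10^-4 × (14/140) = 1.240 × 10^-5 M
[CrO4^2-] = 5.80 × 10^-2 × (126/140) = 5.220 × 10^-2 M
Ag2CrO4(s) ⇌ 2 Ag^+(aq) + CrO4^2-(aq), so Q = [Ag^+]^2[CrO4^2-]
Q = (1.240 × 10^-5)^2(5.220 x 10^-2) = 8.03 × 10^-12
Q > Ksp, so Ag2CrO4 will precipitate.

Q ≈ 8.03 × 10^-12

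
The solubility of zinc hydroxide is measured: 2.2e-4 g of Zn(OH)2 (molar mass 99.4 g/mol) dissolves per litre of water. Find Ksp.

Molar solubility s = (2.2 x 10^-4 g/L) / (99.4 g/mol) = 2.21 x 10^-6 M.
Zn(OH)2(s) ⇌ Zn^2+(aq) + 2 OH^-(aq)
Let s = molar solubility. Then [Zn^2+] = s and [OH^-] = 2s.
Ksp = [Zn^2+][OH^-]^2
Substituting: Ksp = s(2s)^2 = 4s^3
Ksp = 4 × (2.21 × 10^-6)^3 = 4.3 × 10^-17

Ksp = 4.3 × 10^-17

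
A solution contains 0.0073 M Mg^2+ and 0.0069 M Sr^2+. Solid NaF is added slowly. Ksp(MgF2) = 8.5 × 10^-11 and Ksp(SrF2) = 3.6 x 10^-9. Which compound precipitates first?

Precipitation of each salt starts when its ion product equals its Ksp.
For MgF2: 8.5 × 10^-11 = 0.0073 × [F^-]^2  ⇒  [F^-] = 1.1 × 10^-4 M.
For SrF2: 3.6 x 10^-9 = 0.0069 × [F^-]^2  ⇒  [F^-] = 7.2 × 10^-4 M.
The salt with the lower threshold [F^-] precipitates first: MgF2.

MgF2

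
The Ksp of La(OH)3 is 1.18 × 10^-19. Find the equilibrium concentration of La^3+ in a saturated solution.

8.13e-6 M

La(OH)3(s) ⇌ La^3+(aq) + 3 OH^-(aq)
Ksp = [La^3+][OH^-]^3
Let s = molar solubility. Then [La^3+] = s and [OH^-] = 3s.
Ksp = s(3s)^3 = 27s^4
s = (1.18 × 10^-19 / 27)^(1/4) = 8.131 × 10^-6 M
[La^3+] = s = 8.13 × 10^-6 M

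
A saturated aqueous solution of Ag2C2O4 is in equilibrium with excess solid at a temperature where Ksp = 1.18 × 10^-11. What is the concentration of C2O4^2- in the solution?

Ag2C2O4(s) <=> 2 Ag^+ + C2O4^2-
Ksp = [Ag^+]^2[C2O4^2-]
With molar solubility s: [Ag^+] = 2s, [C2O4^2-] = s.
Ksp = (2s)^2s = 4s^3
s = (1.18 × 10^-11 / 4)^(1/3) = 1.434 × 10^-4 M
[C2O4^2-] = s = 1.43 × 10^-4 M

1.43 x 10^-4 M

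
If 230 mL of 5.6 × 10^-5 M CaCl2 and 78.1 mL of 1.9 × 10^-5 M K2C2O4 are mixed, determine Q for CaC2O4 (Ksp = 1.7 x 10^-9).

2.0 × 10^-10

Total volume = 230 + 78.1 = 308.1 mL.
[Ca^2+] = 5.6 × 10^-5 × (230/308.1) = 4.18 × 10^-5 M
[C2O4^2-] = 1.9 x 10^-5 × (78.1/308.1) = 4.82 x 10^-6 M
CaC2O4(s) <=> Ca^2+(aq) + C2O4^2-(aq), so Q = [Ca^2+][C2O4^2-]
Q = (4.18 × 10^-5)(4.82 x 10^-6) = 2.0 x 10^-10
Q < Ksp, so no precipitate of CaC2O4 forms.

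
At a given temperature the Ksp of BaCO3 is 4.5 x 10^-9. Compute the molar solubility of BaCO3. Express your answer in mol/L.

BaCO3(s) <=> Ba^2+ + CO3^2-
Ksp = [Ba^2+][CO3^2-]
If s mol/L of BaCO3 dissolves, [Ba^2+] = s and [CO3^2-] = s.
Ksp = (s)(s) = s^2
s = (4.5 x 10^-9)^(1/2) = 6.7 x 10^-5 M

s ≈ 6.7 × 10^-5 M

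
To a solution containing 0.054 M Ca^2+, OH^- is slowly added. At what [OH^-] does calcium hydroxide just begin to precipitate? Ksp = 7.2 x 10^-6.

Ca(OH)2(s) ⇌ Ca^2+(aq) + 2 OH^-(aq)
Ksp = [Ca^2+][OH^-]^2
Precipitation begins when Q = Ksp. With [Ca^2+] = 0.054 M:
7.2 x 10^-6 = (0.054) × [OH^-]^2
[OH^-] = (7.2 x 10^-6 / 5.4 × 10^-2)^(1/2) = 1.2 × 10^-2 M

1.2e-2 M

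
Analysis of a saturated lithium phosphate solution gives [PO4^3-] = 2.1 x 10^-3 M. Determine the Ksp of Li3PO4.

Ksp = 5.3 × 10^-10

Li3PO4(s) ⇌ 3 Li^+(aq) + PO4^3-(aq)
Stoichiometry gives [Li^+] = (3/1)[PO4^3-] = 6.30 x 10^-3 M.
Ksp = [Li^+]^3[PO4^3-]
Ksp = (6.30 x 10^-3)^3 × 2.1 x 10^-3 = 5.3 × 10^-10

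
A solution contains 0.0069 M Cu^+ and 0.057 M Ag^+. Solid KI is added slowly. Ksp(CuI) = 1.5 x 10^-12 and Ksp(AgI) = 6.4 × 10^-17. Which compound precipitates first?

AgI

Each salt begins to precipitate when Q = Ksp, i.e. when [I^-] reaches its threshold.
For CuI: 1.5 x 10^-12 = 0.0069 × [I^-]  ⇒  [I^-] = 2.2 × 10^-10 M.
For AgI: 6.4 × 10^-17 = 0.057 × [I^-]  ⇒  [I^-] = 1.1 × 10^-15 M.
The salt with the lower threshold [I^-] precipitates first: AgI.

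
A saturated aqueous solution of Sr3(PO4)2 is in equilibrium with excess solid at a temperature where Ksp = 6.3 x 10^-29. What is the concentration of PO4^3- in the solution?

Sr3(PO4)2(s) ⇌ 3 Sr^2+(aq) + 2 PO4^3-(aq)
Ksp = [Sr^2+]^3[PO4^3-]^2
If s mol/L of Sr3(PO4)2 dissolves, [Sr^2+] = 3s and [PO4^3-] = 2s.
Substituting: Ksp = (3s)^3(2s)^2 = 108s^5
s = (6.3 x 10^-29 / 108)^(1/5) = 8.98 x 10^-7 M
[PO4^3-] = 2s = 1.8 x 10^-6 M

[PO4^3-] ≈ 1.8 x 10^-6 M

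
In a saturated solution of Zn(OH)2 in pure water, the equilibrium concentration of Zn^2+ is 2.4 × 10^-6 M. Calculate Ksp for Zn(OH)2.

Zn(OH)2(s) ⇌ Zn^2+ + 2 OH^-
Stoichiometry gives [OH^-] = (2/1)[Zn^2+] = 4.80 x 10^-6 M.
Ksp = [Zn^2+][OH^-]^2
Ksp = 2.4 x 10^-6 × (4.80 × 10^-6)^2 = 5.5 x 10^-17

5.5e-17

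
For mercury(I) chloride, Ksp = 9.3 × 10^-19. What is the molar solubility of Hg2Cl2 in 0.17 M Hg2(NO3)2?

Hg2Cl2(s) <=> Hg2^2+(aq) + 2 Cl^-(aq)
Ksp = [Hg2^2+][Cl^-]^2
Let s be the molar solubility in this solution. [Hg2^2+] = 0.17 + s ≈ 0.17, [Cl^-] = 2s (Ksp is small, so little additional dissolves).
Ksp ≈ 0.17 × (2s)^2
s = 1.2 x 10^-9 M
Check: s = 1.2 × 10^-9 ≪ 0.17, so the approximation is valid.

s = 1.2 x 10^-9 M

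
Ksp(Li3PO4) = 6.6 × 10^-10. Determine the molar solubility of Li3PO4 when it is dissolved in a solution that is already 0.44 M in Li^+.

Li3PO4(s) <=> 3 Li^+(aq) + PO4^3-(aq)
Ksp = [Li^+]^3[PO4^3-]
Let s be the molar solubility in this solution. [Li^+] = 0.44 + 3s ≈ 0.44, [PO4^3-] = s (Ksp is small, so little additional dissolves).
Ksp ≈ (0.44)^3 × s
s = 7.7 x 10^-9 M
Check: 3s = 2.3 × 10^-8 ≪ 0.44, so the approximation is valid.

7.7 x 10^-9 M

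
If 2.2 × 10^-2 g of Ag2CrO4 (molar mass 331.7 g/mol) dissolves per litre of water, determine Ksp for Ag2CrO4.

Molar solubility s = (2.2 × 10^-2 g/L) / (331.7 g/mol) = 6.63 × 10^-5 M.
Ag2CrO4(s) <=> 2 Ag^+ + CrO4^2-
For each mole of Ag2CrO4 that dissolves: [Ag^+] = 2s, [CrO4^2-] = s.
Ksp = [Ag^+]^2[CrO4^2-]
So Ksp = (2s)^2 × s = 4s^3
Ksp = 4 × (6.63 x 10^-5)^3 = 1.2 × 10^-12

Ksp ≈ 1.2 × 10^-12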